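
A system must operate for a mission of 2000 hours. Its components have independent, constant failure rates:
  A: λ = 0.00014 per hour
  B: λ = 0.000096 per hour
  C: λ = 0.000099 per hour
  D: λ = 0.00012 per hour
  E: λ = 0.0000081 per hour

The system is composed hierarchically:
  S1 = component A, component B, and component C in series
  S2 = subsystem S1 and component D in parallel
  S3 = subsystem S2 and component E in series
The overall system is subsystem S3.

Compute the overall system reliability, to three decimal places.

R(A) = exp(−0.00014 × 2000) = 0.75578
R(B) = exp(−0.000096 × 2000) = 0.82531
R(C) = exp(−0.000099 × 2000) = 0.82037
R(D) = exp(−0.00012 × 2000) = 0.78663
R(E) = exp(−0.0000081 × 2000) = 0.98393
Series (A, B, and C): 0.75578 × 0.82531 × 0.82037 = 0.51171
Parallel ([0.51171] and D): 1 − (1 − 0.51171)(1 − 0.78663) = 0.89581
Series ([0.89581] and E): 0.89581 × 0.98393 = 0.881

0.881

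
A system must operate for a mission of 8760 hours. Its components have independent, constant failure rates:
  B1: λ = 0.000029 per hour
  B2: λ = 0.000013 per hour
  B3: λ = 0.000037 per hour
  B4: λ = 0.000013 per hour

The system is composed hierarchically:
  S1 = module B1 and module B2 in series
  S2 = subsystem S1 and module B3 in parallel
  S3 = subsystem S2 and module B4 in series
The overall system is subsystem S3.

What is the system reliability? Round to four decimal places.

R(B1) = exp(−0.000029 × 8760) = 0.775661
R(B2) = exp(−0.000013 × 8760) = 0.892365
R(B3) = exp(−0.000037 × 8760) = 0.723163
R(B4) = exp(−0.000013 × 8760) = 0.892365
Series (B1 and B2): 0.775661 × 0.892365 = 0.692173
Parallel ([0.692173] and B3): 1 − (1 − 0.692173)(1 − 0.723163) = 0.914782
Series ([0.914782] and B4): 0.914782 × 0.892365 = 0.8163

0.8163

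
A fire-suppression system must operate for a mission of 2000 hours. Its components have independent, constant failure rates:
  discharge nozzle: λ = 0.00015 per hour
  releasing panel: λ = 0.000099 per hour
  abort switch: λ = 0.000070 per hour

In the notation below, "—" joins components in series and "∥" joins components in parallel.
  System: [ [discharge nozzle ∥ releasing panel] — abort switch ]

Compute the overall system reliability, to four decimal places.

0.8289

R(discharge nozzle) = exp(−0.00015 × 2000) = 0.740818
R(releasing panel) = exp(−0.000099 × 2000) = 0.820370
R(abort switch) = exp(−0.000070 × 2000) = 0.869358
Parallel (discharge nozzle and releasing panel): 1 − (1 − 0.740818)(1 − 0.820370) = 0.953443
Series ([0.953443] and abort switch): 0.953443 × 0.869358 = 0.8289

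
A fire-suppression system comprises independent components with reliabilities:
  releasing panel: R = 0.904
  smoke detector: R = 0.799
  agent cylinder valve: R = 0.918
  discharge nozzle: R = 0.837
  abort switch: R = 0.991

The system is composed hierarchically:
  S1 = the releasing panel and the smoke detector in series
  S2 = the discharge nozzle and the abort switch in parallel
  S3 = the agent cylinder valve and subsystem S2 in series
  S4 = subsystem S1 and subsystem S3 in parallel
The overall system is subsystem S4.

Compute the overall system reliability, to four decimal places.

0.9769

Series (releasing panel and smoke detector): 0.904000 × 0.799000 = 0.722296
Parallel (discharge nozzle and abort switch): 1 − (1 − 0.837000)(1 − 0.991000) = 0.998533
Series (agent cylinder valve and [0.998533]): 0.918000 × 0.998533 = 0.916653
Parallel ([0.722296] and [0.916653]): 1 − (1 − 0.722296)(1 − 0.916653) = 0.9769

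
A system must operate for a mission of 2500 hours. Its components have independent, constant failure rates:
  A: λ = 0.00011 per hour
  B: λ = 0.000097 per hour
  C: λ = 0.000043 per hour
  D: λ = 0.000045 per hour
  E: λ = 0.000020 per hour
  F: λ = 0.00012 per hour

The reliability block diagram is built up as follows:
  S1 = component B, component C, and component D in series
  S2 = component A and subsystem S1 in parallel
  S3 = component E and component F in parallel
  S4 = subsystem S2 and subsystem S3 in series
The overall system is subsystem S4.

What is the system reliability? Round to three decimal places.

R(A) = exp(−0.00011 × 2500) = 0.75957
R(B) = exp(−0.000097 × 2500) = 0.78466
R(C) = exp(−0.000043 × 2500) = 0.89808
R(D) = exp(−0.000045 × 2500) = 0.89360
R(E) = exp(−0.000020 × 2500) = 0.95123
R(F) = exp(−0.00012 × 2500) = 0.74082
Series (B, C, and D): 0.78466 × 0.89808 × 0.89360 = 0.62971
Parallel (A and [0.62971]): 1 − (1 − 0.75957)(1 − 0.62971) = 0.91097
Parallel (E and F): 1 − (1 − 0.95123)(1 − 0.74082) = 0.98736
Series ([0.91097] and [0.98736]): 0.91097 × 0.98736 = 0.899

0.899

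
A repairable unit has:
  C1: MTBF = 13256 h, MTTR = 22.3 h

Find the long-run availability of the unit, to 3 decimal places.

A(C1) = MTBF/(MTBF+MTTR) = 13256/(13256+22.3) = 0.998

0.998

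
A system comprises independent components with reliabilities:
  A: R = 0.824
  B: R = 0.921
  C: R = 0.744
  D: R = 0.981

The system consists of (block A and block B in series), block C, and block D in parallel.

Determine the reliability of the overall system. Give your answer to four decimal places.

0.9988

Series (A and B): 0.824000 × 0.921000 = 0.758904
Parallel ([0.758904], C, and D): 1 − (1 − 0.758904)(1 − 0.744000)(1 − 0.981000) = 0.9988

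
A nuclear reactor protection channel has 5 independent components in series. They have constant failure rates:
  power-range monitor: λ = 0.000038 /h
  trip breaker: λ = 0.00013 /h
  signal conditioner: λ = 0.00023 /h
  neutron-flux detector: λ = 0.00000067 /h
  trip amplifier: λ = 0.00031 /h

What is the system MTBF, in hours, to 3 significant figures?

Series of exponential components: λ_sys = Σ λ_i
λ_sys = 0.000038 + 0.00013 + 0.00023 + 0.00000067 + 0.00031 = 7.0867e-04 /h
MTBF = 1 / λ_sys = 1410 h

1410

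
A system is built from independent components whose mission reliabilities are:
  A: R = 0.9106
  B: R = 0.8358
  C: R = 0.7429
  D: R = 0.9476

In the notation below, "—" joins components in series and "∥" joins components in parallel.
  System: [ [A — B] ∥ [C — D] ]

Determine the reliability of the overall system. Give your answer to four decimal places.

Series (A and B): 0.910600 × 0.835800 = 0.761079
Series (C and D): 0.742900 × 0.947600 = 0.703972
Parallel ([0.761079] and [0.703972]): 1 − (1 − 0.761079)(1 − 0.703972) = 0.9293

0.9293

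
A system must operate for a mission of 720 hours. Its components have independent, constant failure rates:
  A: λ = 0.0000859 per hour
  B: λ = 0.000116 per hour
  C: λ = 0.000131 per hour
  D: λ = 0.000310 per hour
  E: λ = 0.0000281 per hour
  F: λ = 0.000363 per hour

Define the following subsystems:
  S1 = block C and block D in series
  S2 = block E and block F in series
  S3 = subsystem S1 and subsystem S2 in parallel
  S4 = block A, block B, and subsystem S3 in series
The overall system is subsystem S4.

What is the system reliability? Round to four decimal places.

R(A) = exp(−0.0000859 × 720) = 0.940026
R(B) = exp(−0.000116 × 720) = 0.919873
R(C) = exp(−0.000131 × 720) = 0.909992
R(D) = exp(−0.000310 × 720) = 0.799955
R(E) = exp(−0.0000281 × 720) = 0.979971
R(F) = exp(−0.000363 × 720) = 0.770004
Series (C and D): 0.909992 × 0.799955 = 0.727953
Series (E and F): 0.979971 × 0.770004 = 0.754582
Parallel ([0.727953] and [0.754582]): 1 − (1 − 0.727953)(1 − 0.754582) = 0.933235
Series (A, B, and [0.933235]): 0.940026 × 0.919873 × 0.933235 = 0.8070

0.8070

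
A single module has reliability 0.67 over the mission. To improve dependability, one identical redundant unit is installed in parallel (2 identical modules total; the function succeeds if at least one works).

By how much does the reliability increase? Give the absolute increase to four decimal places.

0.2211

R_before = 0.67
R_after = 1 − (1 − 0.67)^2 = 0.8911
ΔR = 0.8911 − 0.67 = 0.2211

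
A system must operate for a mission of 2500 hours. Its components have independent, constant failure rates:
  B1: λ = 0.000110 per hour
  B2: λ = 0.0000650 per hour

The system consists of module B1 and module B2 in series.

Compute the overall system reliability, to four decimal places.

R(B1) = exp(−0.000110 × 2500) = 0.759572
R(B2) = exp(−0.0000650 × 2500) = 0.850016
Series (B1 and B2): 0.759572 × 0.850016 = 0.6456

0.6456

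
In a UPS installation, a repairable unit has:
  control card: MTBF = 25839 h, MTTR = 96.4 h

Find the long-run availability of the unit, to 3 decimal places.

0.996

A(control card) = MTBF/(MTBF+MTTR) = 25839/(25839+96.4) = 0.996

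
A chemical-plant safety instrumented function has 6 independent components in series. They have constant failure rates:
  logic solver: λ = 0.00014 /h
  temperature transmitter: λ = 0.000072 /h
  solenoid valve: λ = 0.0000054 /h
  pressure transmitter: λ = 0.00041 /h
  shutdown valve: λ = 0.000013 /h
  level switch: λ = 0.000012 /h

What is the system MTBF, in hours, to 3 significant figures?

Series of exponential components: λ_sys = Σ λ_i
λ_sys = 0.00014 + 0.000072 + 0.0000054 + 0.00041 + 0.000013 + 0.000012 = 6.5240e-04 /h
MTBF = 1 / λ_sys = 1530 h

1530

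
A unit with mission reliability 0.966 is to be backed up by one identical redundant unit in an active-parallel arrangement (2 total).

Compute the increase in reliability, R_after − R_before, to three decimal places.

0.033

R_before = 0.966
R_after = 1 − (1 − 0.966)^2 = 0.999
ΔR = 0.999 − 0.966 = 0.033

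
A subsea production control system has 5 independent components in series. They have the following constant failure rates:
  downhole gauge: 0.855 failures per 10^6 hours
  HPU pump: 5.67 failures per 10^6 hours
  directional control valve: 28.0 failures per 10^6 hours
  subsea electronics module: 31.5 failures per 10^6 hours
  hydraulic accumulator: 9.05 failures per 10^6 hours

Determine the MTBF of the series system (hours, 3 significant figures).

Series of exponential components: λ_sys = Σ λ_i
λ_sys = 0.000000855 + 0.00000567 + 0.0000280 + 0.0000315 + 0.00000905 = 7.5075e-05 /h
MTBF = 1 / λ_sys = 13300 h

13300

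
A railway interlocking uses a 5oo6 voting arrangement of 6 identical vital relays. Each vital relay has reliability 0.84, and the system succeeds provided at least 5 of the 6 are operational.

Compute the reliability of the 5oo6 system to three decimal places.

R = Σ_{i=5}^{6} C(6,i) p^i (1−p)^{6−i} with p = 0.84
C(6,5)·0.84^5·0.16^1 = 0.40148
C(6,6)·0.84^6·0.16^0 = 0.35130
Sum = 0.753

0.753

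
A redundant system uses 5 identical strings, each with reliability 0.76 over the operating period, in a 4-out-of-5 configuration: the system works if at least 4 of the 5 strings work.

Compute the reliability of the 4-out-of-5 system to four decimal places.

R = Σ_{i=4}^{5} C(5,i) p^i (1−p)^{5−i} with p = 0.76
C(5,4)·0.76^4·0.24^1 = 0.400346
C(5,5)·0.76^5·0.24^0 = 0.253553
Sum = 0.6539

0.6539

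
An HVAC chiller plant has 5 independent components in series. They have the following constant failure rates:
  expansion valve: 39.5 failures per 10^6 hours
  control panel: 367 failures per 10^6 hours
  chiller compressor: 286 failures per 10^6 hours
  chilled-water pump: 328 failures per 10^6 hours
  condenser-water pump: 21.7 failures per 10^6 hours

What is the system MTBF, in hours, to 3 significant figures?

960

Series of exponential components: λ_sys = Σ λ_i
λ_sys = 0.0000395 + 0.000367 + 0.000286 + 0.000328 + 0.0000217 = 1.0422e-03 /h
MTBF = 1 / λ_sys = 960 h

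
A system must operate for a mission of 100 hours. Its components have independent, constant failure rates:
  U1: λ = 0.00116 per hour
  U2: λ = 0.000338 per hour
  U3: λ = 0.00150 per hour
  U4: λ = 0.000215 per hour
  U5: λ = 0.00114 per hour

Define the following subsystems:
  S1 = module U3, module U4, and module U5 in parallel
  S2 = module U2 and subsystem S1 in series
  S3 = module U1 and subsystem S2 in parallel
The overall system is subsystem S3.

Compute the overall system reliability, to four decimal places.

0.9963

R(U1) = exp(−0.00116 × 100) = 0.890475
R(U2) = exp(−0.000338 × 100) = 0.966765
R(U3) = exp(−0.00150 × 100) = 0.860708
R(U4) = exp(−0.000215 × 100) = 0.978729
R(U5) = exp(−0.00114 × 100) = 0.892258
Parallel (U3, U4, and U5): 1 − (1 − 0.860708)(1 − 0.978729)(1 − 0.892258) = 0.999681
Series (U2 and [0.999681]): 0.966765 × 0.999681 = 0.966457
Parallel (U1 and [0.966457]): 1 − (1 − 0.890475)(1 − 0.966457) = 0.9963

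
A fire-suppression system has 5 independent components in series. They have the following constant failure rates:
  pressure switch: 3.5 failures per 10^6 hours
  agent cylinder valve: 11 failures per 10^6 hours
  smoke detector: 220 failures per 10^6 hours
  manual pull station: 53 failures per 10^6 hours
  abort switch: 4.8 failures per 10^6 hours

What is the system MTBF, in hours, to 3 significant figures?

3420

Series of exponential components: λ_sys = Σ λ_i
λ_sys = 0.0000035 + 0.000011 + 0.00022 + 0.000053 + 0.0000048 = 2.9230e-04 /h
MTBF = 1 / λ_sys = 3420 h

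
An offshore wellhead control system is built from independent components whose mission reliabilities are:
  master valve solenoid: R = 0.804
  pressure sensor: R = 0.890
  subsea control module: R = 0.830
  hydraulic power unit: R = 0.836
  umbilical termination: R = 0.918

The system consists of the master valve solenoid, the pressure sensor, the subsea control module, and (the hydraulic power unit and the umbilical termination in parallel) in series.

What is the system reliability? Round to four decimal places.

0.5859

Parallel (hydraulic power unit and umbilical termination): 1 − (1 − 0.836000)(1 − 0.918000) = 0.986552
Series (master valve solenoid, pressure sensor, subsea control module, and [0.986552]): 0.804000 × 0.890000 × 0.830000 × 0.986552 = 0.5859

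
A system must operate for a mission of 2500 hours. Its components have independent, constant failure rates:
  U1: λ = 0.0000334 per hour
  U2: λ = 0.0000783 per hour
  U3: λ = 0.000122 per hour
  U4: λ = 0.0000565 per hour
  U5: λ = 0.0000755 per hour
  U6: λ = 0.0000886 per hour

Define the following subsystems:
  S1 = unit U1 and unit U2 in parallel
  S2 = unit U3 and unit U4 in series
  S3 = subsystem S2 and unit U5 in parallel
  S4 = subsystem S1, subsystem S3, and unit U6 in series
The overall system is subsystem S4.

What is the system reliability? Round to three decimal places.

R(U1) = exp(−0.0000334 × 2500) = 0.91989
R(U2) = exp(−0.0000783 × 2500) = 0.82222
R(U3) = exp(−0.000122 × 2500) = 0.73712
R(U4) = exp(−0.0000565 × 2500) = 0.86827
R(U5) = exp(−0.0000755 × 2500) = 0.82799
R(U6) = exp(−0.0000886 × 2500) = 0.80132
Parallel (U1 and U2): 1 − (1 − 0.91989)(1 − 0.82222) = 0.98576
Series (U3 and U4): 0.73712 × 0.86827 = 0.64002
Parallel ([0.64002] and U5): 1 − (1 − 0.64002)(1 − 0.82799) = 0.93808
Series ([0.98576], [0.93808], and U6): 0.98576 × 0.93808 × 0.80132 = 0.741

0.741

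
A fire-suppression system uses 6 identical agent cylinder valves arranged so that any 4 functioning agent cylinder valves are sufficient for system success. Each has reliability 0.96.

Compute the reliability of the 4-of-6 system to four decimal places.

0.9988

R = Σ_{i=4}^{6} C(6,i) p^i (1−p)^{6−i} with p = 0.96
C(6,4)·0.96^4·0.04^2 = 0.020384
C(6,5)·0.96^5·0.04^1 = 0.195689
C(6,6)·0.96^6·0.04^0 = 0.782758
Sum = 0.9988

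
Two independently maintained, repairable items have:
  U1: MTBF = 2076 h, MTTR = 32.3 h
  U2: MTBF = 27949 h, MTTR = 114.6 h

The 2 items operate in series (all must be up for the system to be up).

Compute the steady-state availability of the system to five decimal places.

0.98066

A(U1) = MTBF/(MTBF+MTTR) = 2076/(2076+32.3) = 0.984680
A(U2) = MTBF/(MTBF+MTTR) = 27949/(27949+114.6) = 0.995916
Series availability: 0.984680 × 0.995916 = 0.98066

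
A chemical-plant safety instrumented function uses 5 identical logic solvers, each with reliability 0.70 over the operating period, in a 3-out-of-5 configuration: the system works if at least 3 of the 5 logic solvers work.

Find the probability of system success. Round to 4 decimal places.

0.8369

R = Σ_{i=3}^{5} C(5,i) p^i (1−p)^{5−i} with p = 0.70
C(5,3)·0.70^3·0.30^2 = 0.308700
C(5,4)·0.70^4·0.30^1 = 0.360150
C(5,5)·0.70^5·0.30^0 = 0.168070
Sum = 0.8369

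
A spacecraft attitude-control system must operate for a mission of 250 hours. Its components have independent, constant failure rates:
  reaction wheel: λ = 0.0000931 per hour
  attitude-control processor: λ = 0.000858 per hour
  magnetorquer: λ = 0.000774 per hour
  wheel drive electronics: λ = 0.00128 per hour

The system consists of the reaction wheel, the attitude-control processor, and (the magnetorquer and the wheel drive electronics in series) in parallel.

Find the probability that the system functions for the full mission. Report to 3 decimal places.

0.998

R(reaction wheel) = exp(−0.0000931 × 250) = 0.97699
R(attitude-control processor) = exp(−0.000858 × 250) = 0.80694
R(magnetorquer) = exp(−0.000774 × 250) = 0.82407
R(wheel drive electronics) = exp(−0.00128 × 250) = 0.72615
Series (magnetorquer and wheel drive electronics): 0.82407 × 0.72615 = 0.59840
Parallel (reaction wheel, attitude-control processor, and [0.59840]): 1 − (1 − 0.97699)(1 − 0.80694)(1 − 0.59840) = 0.998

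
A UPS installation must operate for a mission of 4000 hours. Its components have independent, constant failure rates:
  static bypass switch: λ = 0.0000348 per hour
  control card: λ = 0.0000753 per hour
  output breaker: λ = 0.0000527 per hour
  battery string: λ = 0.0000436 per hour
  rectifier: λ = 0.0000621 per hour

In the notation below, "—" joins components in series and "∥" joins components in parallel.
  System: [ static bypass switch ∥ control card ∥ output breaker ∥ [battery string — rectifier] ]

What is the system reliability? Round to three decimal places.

0.998

R(static bypass switch) = exp(−0.0000348 × 4000) = 0.87005
R(control card) = exp(−0.0000753 × 4000) = 0.73993
R(output breaker) = exp(−0.0000527 × 4000) = 0.80994
R(battery string) = exp(−0.0000436 × 4000) = 0.83996
R(rectifier) = exp(−0.0000621 × 4000) = 0.78005
Series (battery string and rectifier): 0.83996 × 0.78005 = 0.65521
Parallel (static bypass switch, control card, output breaker, and [0.65521]): 1 − (1 − 0.87005)(1 − 0.73993)(1 − 0.80994)(1 − 0.65521) = 0.998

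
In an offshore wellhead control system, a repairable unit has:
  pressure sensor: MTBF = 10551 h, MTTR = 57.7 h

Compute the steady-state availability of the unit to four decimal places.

0.9946

A(pressure sensor) = MTBF/(MTBF+MTTR) = 10551/(10551+57.7) = 0.9946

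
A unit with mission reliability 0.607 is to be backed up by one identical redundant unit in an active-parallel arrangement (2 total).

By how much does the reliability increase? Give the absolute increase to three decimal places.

0.239

R_before = 0.607
R_after = 1 − (1 − 0.607)^2 = 0.846
ΔR = 0.846 − 0.607 = 0.239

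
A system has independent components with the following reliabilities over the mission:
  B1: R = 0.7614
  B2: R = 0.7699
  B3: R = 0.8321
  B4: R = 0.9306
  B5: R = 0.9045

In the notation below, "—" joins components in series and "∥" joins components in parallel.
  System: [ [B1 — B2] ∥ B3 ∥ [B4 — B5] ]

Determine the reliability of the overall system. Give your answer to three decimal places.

0.989

Series (B1 and B2): 0.76140 × 0.76990 = 0.58620
Series (B4 and B5): 0.93060 × 0.90450 = 0.84173
Parallel ([0.58620], B3, and [0.84173]): 1 − (1 − 0.58620)(1 − 0.83210)(1 − 0.84173) = 0.989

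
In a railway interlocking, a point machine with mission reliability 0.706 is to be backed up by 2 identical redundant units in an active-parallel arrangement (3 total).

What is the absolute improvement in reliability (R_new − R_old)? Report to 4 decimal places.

R_before = 0.706
R_after = 1 − (1 − 0.706)^3 = 0.9746
ΔR = 0.9746 − 0.706 = 0.2686

0.2686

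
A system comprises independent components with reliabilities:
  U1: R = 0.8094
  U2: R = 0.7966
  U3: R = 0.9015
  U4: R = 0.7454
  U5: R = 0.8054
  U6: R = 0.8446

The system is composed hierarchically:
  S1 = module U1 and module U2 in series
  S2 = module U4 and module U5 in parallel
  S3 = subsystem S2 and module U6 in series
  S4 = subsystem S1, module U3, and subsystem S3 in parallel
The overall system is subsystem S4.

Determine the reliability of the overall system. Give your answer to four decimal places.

0.9931

Series (U1 and U2): 0.809400 × 0.796600 = 0.644768
Parallel (U4 and U5): 1 − (1 − 0.745400)(1 − 0.805400) = 0.950455
Series ([0.950455] and U6): 0.950455 × 0.844600 = 0.802754
Parallel ([0.644768], U3, and [0.802754]): 1 − (1 − 0.644768)(1 − 0.901500)(1 − 0.802754) = 0.9931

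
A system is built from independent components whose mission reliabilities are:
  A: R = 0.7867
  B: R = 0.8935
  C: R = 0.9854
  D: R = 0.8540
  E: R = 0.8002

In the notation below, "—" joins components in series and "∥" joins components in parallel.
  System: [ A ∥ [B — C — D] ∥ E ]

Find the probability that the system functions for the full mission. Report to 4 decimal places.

Series (B, C, and D): 0.893500 × 0.985400 × 0.854000 = 0.751908
Parallel (A, [0.751908], and E): 1 − (1 − 0.786700)(1 − 0.751908)(1 − 0.800200) = 0.9894

0.9894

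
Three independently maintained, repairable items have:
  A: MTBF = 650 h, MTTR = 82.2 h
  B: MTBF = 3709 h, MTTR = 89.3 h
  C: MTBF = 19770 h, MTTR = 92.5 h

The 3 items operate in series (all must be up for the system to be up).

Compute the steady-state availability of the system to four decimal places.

0.8628

A(A) = MTBF/(MTBF+MTTR) = 650/(650+82.2) = 0.887736
A(B) = MTBF/(MTBF+MTTR) = 3709/(3709+89.3) = 0.976489
A(C) = MTBF/(MTBF+MTTR) = 19770/(19770+92.5) = 0.995343
Series availability: 0.887736 × 0.976489 × 0.995343 = 0.8628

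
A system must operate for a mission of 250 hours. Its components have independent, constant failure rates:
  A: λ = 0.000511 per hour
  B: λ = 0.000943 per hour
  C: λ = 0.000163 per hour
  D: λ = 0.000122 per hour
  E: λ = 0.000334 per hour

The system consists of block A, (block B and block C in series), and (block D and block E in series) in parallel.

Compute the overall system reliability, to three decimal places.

0.997

R(A) = exp(−0.000511 × 250) = 0.88007
R(B) = exp(−0.000943 × 250) = 0.78998
R(C) = exp(−0.000163 × 250) = 0.96007
R(D) = exp(−0.000122 × 250) = 0.96996
R(E) = exp(−0.000334 × 250) = 0.91989
Series (B and C): 0.78998 × 0.96007 = 0.75844
Series (D and E): 0.96996 × 0.91989 = 0.89226
Parallel (A, [0.75844], and [0.89226]): 1 − (1 − 0.88007)(1 − 0.75844)(1 − 0.89226) = 0.997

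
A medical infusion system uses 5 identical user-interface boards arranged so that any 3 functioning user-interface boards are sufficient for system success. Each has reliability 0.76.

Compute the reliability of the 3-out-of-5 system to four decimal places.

R = Σ_{i=3}^{5} C(5,i) p^i (1−p)^{5−i} with p = 0.76
C(5,3)·0.76^3·0.24^2 = 0.252850
C(5,4)·0.76^4·0.24^1 = 0.400346
C(5,5)·0.76^5·0.24^0 = 0.253553
Sum = 0.9067

0.9067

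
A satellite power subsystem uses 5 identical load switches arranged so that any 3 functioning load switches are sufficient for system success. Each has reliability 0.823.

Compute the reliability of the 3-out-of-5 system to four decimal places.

0.9582

R = Σ_{i=3}^{5} C(5,i) p^i (1−p)^{5−i} with p = 0.823
C(5,3)·0.823^3·0.177^2 = 0.174641
C(5,4)·0.823^4·0.177^1 = 0.406015
C(5,5)·0.823^5·0.177^0 = 0.377571
Sum = 0.9582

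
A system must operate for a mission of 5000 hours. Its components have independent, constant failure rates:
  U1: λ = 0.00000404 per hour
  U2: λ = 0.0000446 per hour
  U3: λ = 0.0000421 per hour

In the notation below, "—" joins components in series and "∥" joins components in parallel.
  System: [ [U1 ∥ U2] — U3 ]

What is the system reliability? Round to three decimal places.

0.807

R(U1) = exp(−0.00000404 × 5000) = 0.98000
R(U2) = exp(−0.0000446 × 5000) = 0.80011
R(U3) = exp(−0.0000421 × 5000) = 0.81018
Parallel (U1 and U2): 1 − (1 − 0.98000)(1 − 0.80011) = 0.99600
Series ([0.99600] and U3): 0.99600 × 0.81018 = 0.807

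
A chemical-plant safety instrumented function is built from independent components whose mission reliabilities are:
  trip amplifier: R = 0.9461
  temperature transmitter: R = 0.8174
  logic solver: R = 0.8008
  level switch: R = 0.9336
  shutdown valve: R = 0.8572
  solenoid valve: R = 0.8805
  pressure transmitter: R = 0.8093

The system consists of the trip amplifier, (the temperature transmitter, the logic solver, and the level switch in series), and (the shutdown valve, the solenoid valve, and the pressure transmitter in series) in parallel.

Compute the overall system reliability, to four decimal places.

0.9918

Series (temperature transmitter, logic solver, and level switch): 0.817400 × 0.800800 × 0.933600 = 0.611110
Series (shutdown valve, solenoid valve, and pressure transmitter): 0.857200 × 0.880500 × 0.809300 = 0.610831
Parallel (trip amplifier, [0.611110], and [0.610831]): 1 − (1 − 0.946100)(1 − 0.611110)(1 − 0.610831) = 0.9918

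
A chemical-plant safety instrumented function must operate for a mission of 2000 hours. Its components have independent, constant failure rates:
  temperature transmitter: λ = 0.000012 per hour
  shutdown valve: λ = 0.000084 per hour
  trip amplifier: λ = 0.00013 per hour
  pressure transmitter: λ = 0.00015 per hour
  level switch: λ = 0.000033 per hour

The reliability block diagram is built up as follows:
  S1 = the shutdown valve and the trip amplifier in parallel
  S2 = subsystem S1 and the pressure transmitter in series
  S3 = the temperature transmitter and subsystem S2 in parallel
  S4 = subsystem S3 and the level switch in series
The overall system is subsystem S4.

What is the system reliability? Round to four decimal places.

R(temperature transmitter) = exp(−0.000012 × 2000) = 0.976286
R(shutdown valve) = exp(−0.000084 × 2000) = 0.845354
R(trip amplifier) = exp(−0.00013 × 2000) = 0.771052
R(pressure transmitter) = exp(−0.00015 × 2000) = 0.740818
R(level switch) = exp(−0.000033 × 2000) = 0.936131
Parallel (shutdown valve and trip amplifier): 1 − (1 − 0.845354)(1 − 0.771052) = 0.964594
Series ([0.964594] and pressure transmitter): 0.964594 × 0.740818 = 0.714589
Parallel (temperature transmitter and [0.714589]): 1 − (1 − 0.976286)(1 − 0.714589) = 0.993232
Series ([0.993232] and level switch): 0.993232 × 0.936131 = 0.9298

0.9298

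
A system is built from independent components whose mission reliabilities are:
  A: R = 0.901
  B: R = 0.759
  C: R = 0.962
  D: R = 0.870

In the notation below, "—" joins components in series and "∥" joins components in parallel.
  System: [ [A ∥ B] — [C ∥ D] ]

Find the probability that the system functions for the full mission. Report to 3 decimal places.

Parallel (A and B): 1 − (1 − 0.90100)(1 − 0.75900) = 0.97614
Parallel (C and D): 1 − (1 − 0.96200)(1 − 0.87000) = 0.99506
Series ([0.97614] and [0.99506]): 0.97614 × 0.99506 = 0.971

0.971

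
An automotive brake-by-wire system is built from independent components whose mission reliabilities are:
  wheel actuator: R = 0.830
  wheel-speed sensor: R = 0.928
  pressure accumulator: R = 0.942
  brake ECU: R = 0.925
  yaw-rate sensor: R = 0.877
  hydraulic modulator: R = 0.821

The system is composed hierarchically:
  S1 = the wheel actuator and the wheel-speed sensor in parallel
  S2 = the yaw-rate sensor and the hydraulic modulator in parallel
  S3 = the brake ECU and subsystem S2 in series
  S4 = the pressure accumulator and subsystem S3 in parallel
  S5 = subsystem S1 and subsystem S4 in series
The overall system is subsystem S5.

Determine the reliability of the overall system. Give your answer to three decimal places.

0.982

Parallel (wheel actuator and wheel-speed sensor): 1 − (1 − 0.83000)(1 − 0.92800) = 0.98776
Parallel (yaw-rate sensor and hydraulic modulator): 1 − (1 − 0.87700)(1 − 0.82100) = 0.97798
Series (brake ECU and [0.97798]): 0.92500 × 0.97798 = 0.90463
Parallel (pressure accumulator and [0.90463]): 1 − (1 − 0.94200)(1 − 0.90463) = 0.99447
Series ([0.98776] and [0.99447]): 0.98776 × 0.99447 = 0.982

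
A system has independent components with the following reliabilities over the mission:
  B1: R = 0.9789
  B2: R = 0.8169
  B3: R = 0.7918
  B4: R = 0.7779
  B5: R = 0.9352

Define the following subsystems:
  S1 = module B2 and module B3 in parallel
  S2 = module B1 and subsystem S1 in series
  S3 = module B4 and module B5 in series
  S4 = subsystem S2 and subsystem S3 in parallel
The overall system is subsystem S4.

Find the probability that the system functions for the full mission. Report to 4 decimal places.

0.9841

Parallel (B2 and B3): 1 − (1 − 0.816900)(1 − 0.791800) = 0.961879
Series (B1 and [0.961879]): 0.978900 × 0.961879 = 0.941583
Series (B4 and B5): 0.777900 × 0.935200 = 0.727492
Parallel ([0.941583] and [0.727492]): 1 − (1 − 0.941583)(1 − 0.727492) = 0.9841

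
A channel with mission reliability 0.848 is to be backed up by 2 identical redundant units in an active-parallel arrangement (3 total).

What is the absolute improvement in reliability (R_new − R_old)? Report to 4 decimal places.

0.1485

R_before = 0.848
R_after = 1 − (1 − 0.848)^3 = 0.9965
ΔR = 0.9965 − 0.848 = 0.1485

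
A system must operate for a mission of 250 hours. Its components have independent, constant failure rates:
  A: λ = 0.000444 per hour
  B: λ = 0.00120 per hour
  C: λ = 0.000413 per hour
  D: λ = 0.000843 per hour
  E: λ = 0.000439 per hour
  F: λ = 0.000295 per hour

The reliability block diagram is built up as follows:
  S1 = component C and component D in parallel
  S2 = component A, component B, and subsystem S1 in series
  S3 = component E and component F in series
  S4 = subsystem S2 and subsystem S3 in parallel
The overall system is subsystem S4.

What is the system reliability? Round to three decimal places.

R(A) = exp(−0.000444 × 250) = 0.89494
R(B) = exp(−0.00120 × 250) = 0.74082
R(C) = exp(−0.000413 × 250) = 0.90190
R(D) = exp(−0.000843 × 250) = 0.80998
R(E) = exp(−0.000439 × 250) = 0.89606
R(F) = exp(−0.000295 × 250) = 0.92890
Parallel (C and D): 1 − (1 − 0.90190)(1 − 0.80998) = 0.98136
Series (A, B, and [0.98136]): 0.89494 × 0.74082 × 0.98136 = 0.65063
Series (E and F): 0.89606 × 0.92890 = 0.83235
Parallel ([0.65063] and [0.83235]): 1 − (1 − 0.65063)(1 − 0.83235) = 0.941

0.941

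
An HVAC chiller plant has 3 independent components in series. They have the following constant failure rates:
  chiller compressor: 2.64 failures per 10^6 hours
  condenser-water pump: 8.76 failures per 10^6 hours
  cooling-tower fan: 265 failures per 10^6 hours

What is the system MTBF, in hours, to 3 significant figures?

Series of exponential components: λ_sys = Σ λ_i
λ_sys = 0.00000264 + 0.00000876 + 0.000265 = 2.7640e-04 /h
MTBF = 1 / λ_sys = 3620 h

3620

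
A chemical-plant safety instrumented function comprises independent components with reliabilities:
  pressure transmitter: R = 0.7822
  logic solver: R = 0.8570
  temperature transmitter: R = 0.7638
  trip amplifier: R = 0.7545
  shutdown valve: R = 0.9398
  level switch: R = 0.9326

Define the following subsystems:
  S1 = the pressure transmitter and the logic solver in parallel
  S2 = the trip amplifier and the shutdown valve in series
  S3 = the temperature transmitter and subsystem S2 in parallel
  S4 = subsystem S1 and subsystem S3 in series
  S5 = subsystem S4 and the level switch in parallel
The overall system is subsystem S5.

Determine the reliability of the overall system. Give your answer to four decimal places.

Parallel (pressure transmitter and logic solver): 1 − (1 − 0.782200)(1 − 0.857000) = 0.968855
Series (trip amplifier and shutdown valve): 0.754500 × 0.939800 = 0.709079
Parallel (temperature transmitter and [0.709079]): 1 − (1 − 0.763800)(1 − 0.709079) = 0.931284
Series ([0.968855] and [0.931284]): 0.968855 × 0.931284 = 0.902279
Parallel ([0.902279] and level switch): 1 − (1 − 0.902279)(1 − 0.932600) = 0.9934

0.9934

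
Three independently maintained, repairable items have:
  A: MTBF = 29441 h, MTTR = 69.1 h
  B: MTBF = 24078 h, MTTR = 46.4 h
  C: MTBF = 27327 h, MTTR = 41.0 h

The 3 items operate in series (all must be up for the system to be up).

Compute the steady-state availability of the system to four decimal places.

A(A) = MTBF/(MTBF+MTTR) = 29441/(29441+69.1) = 0.997658
A(B) = MTBF/(MTBF+MTTR) = 24078/(24078+46.4) = 0.998077
A(C) = MTBF/(MTBF+MTTR) = 27327/(27327+41.0) = 0.998502
Series availability: 0.997658 × 0.998077 × 0.998502 = 0.9942

0.9942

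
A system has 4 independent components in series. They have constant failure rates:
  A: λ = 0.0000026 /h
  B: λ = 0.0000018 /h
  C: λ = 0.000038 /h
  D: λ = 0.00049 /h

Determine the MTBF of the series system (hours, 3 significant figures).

Series of exponential components: λ_sys = Σ λ_i
λ_sys = 0.0000026 + 0.0000018 + 0.000038 + 0.00049 = 5.3240e-04 /h
MTBF = 1 / λ_sys = 1880 h

1880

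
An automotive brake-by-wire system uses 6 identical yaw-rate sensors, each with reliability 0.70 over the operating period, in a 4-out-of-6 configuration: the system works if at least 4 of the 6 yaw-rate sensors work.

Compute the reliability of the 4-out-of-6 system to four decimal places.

0.7443

R = Σ_{i=4}^{6} C(6,i) p^i (1−p)^{6−i} with p = 0.70
C(6,4)·0.70^4·0.30^2 = 0.324135
C(6,5)·0.70^5·0.30^1 = 0.302526
C(6,6)·0.70^6·0.30^0 = 0.117649
Sum = 0.7443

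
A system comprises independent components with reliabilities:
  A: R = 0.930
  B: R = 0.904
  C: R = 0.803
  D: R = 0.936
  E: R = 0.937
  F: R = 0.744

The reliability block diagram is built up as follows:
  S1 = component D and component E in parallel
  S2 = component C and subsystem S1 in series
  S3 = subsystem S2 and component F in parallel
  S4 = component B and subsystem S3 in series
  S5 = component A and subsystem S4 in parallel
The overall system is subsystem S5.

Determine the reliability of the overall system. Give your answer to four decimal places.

Parallel (D and E): 1 − (1 − 0.936000)(1 − 0.937000) = 0.995968
Series (C and [0.995968]): 0.803000 × 0.995968 = 0.799762
Parallel ([0.799762] and F): 1 − (1 − 0.799762)(1 − 0.744000) = 0.948739
Series (B and [0.948739]): 0.904000 × 0.948739 = 0.857660
Parallel (A and [0.857660]): 1 − (1 − 0.930000)(1 − 0.857660) = 0.9900

0.9900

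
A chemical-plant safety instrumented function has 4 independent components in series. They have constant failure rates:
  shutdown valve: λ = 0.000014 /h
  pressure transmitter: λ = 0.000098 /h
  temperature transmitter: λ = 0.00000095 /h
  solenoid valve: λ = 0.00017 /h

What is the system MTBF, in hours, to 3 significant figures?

Series of exponential components: λ_sys = Σ λ_i
λ_sys = 0.000014 + 0.000098 + 0.00000095 + 0.00017 = 2.8295e-04 /h
MTBF = 1 / λ_sys = 3530 h

3530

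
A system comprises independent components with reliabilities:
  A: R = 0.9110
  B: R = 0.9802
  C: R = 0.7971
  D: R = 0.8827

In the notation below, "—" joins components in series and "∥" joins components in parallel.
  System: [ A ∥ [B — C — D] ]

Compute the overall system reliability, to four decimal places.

0.9724

Series (B, C, and D): 0.980200 × 0.797100 × 0.882700 = 0.689669
Parallel (A and [0.689669]): 1 − (1 − 0.911000)(1 − 0.689669) = 0.9724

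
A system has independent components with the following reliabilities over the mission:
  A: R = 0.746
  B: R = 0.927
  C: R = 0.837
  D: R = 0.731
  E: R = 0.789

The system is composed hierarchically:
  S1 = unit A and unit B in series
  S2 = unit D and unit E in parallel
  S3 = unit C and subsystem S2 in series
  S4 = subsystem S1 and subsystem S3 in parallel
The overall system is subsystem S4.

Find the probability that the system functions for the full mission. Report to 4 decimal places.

Series (A and B): 0.746000 × 0.927000 = 0.691542
Parallel (D and E): 1 − (1 − 0.731000)(1 − 0.789000) = 0.943241
Series (C and [0.943241]): 0.837000 × 0.943241 = 0.789493
Parallel ([0.691542] and [0.789493]): 1 − (1 − 0.691542)(1 − 0.789493) = 0.9351

0.9351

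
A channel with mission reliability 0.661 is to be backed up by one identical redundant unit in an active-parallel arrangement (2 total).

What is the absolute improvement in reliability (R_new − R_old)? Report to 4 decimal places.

0.2241

R_before = 0.661
R_after = 1 − (1 − 0.661)^2 = 0.8851
ΔR = 0.8851 − 0.661 = 0.2241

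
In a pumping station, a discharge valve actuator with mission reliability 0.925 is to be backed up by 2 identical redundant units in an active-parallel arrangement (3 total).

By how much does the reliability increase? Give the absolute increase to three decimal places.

0.075

R_before = 0.925
R_after = 1 − (1 − 0.925)^3 = 1.000
ΔR = 1.000 − 0.925 = 0.075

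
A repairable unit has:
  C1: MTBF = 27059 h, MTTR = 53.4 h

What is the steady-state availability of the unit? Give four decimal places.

A(C1) = MTBF/(MTBF+MTTR) = 27059/(27059+53.4) = 0.9980

0.9980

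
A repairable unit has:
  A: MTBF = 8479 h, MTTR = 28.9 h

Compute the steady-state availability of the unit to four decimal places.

A(A) = MTBF/(MTBF+MTTR) = 8479/(8479+28.9) = 0.9966

0.9966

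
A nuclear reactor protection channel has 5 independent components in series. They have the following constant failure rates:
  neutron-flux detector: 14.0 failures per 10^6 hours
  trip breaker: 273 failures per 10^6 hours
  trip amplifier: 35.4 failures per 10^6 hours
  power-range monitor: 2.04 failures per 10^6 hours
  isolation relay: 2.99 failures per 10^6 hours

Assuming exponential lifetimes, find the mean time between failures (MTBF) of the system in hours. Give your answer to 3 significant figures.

3050

Series of exponential components: λ_sys = Σ λ_i
λ_sys = 0.0000140 + 0.000273 + 0.0000354 + 0.00000204 + 0.00000299 = 3.2743e-04 /h
MTBF = 1 / λ_sys = 3050 h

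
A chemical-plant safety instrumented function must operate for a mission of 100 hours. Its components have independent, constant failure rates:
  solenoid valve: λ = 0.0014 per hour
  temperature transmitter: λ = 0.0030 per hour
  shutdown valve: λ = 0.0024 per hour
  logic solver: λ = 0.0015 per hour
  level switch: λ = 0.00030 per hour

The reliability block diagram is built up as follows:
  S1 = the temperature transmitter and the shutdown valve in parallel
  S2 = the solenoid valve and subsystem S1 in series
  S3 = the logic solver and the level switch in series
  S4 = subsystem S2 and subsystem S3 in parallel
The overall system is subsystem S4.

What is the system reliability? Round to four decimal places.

0.9706

R(solenoid valve) = exp(−0.0014 × 100) = 0.869358
R(temperature transmitter) = exp(−0.0030 × 100) = 0.740818
R(shutdown valve) = exp(−0.0024 × 100) = 0.786628
R(logic solver) = exp(−0.0015 × 100) = 0.860708
R(level switch) = exp(−0.00030 × 100) = 0.970446
Parallel (temperature transmitter and shutdown valve): 1 − (1 − 0.740818)(1 − 0.786628) = 0.944698
Series (solenoid valve and [0.944698]): 0.869358 × 0.944698 = 0.821281
Series (logic solver and level switch): 0.860708 × 0.970446 = 0.835271
Parallel ([0.821281] and [0.835271]): 1 − (1 − 0.821281)(1 − 0.835271) = 0.9706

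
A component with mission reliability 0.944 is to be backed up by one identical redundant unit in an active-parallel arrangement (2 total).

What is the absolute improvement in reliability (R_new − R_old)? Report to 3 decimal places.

R_before = 0.944
R_after = 1 − (1 − 0.944)^2 = 0.997
ΔR = 0.997 − 0.944 = 0.053

0.053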